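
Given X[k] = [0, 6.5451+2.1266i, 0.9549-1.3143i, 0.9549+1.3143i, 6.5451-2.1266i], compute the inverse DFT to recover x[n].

x[n] = (1/5) Σ(k=0 to 4) X[k] · e^(2πikn/5)

Computing each x[n]:
x[0] = 3
x[1] = 0
x[2] = -3
x[3] = -1
x[4] = 1

x = [3, 0, -3, -1, 1]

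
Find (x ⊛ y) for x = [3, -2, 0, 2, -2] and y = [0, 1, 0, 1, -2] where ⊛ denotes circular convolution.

(x ⊛ y)[n] = Σ(m=0 to 4) x[m] · y[(n-m) mod 5]

Computing each output sample:
(x ⊛ y)[0] = 2
(x ⊛ y)[1] = 5
(x ⊛ y)[2] = -8
(x ⊛ y)[3] = 7
(x ⊛ y)[4] = -6

x ⊛ y = [2, 5, -8, 7, -6]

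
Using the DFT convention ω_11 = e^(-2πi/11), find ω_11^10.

ω_11^10 = e^(-2πi·10/11)
= cos(-2π·10/11) + i·sin(-2π·10/11)
= cos(-20π/11) + i·sin(-20π/11)

ω_11^10 = cos(-20π/11) + i·sin(-20π/11) = 0.8413+0.5406i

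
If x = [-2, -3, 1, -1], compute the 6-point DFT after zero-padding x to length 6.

Original 4-point DFT: [-5, -3+2i, 3, -3-2i]
Zero-padded 6-point DFT provides frequency interpolation.

DFT_6([x, 0, ...]) = [-5, -3.0000+1.7321i, -2.0000+3.4641i, 3, -2.0000-3.4641i, -3.0000-1.7321i]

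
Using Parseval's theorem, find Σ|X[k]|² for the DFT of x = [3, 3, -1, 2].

Parseval: Σ|x[n]|² = (1/N)Σ|X[k]|², so Σ|X[k]|² = N·Σ|x[n]|² = 4·23.0000

Σ|X[k]|² = N·Σ|x[n]|² = 4·23.0000 = 92.0000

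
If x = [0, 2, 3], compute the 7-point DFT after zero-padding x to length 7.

Original 3-point DFT: [5, -2.5000+0.8660i, -2.5000-0.8660i]
Zero-padded 7-point DFT provides frequency interpolation.

DFT_7([x, 0, ...]) = [5, 0.5794-4.4884i, -3.1479-0.6482i, 0.0685+1.4777i, 0.0685-1.4777i, -3.1479+0.6482i, 0.5794+4.4884i]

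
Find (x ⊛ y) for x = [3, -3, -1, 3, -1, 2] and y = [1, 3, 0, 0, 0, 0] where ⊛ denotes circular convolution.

(x ⊛ y)[n] = Σ(m=0 to 5) x[m] · y[(n-m) mod 6]

Computing each output sample:
(x ⊛ y)[0] = 9
(x ⊛ y)[1] = 6
(x ⊛ y)[2] = -10
(x ⊛ y)[3] = 0
(x ⊛ y)[4] = 8
(x ⊛ y)[5] = -1

x ⊛ y = [9, 6, -10, 0, 8, -1]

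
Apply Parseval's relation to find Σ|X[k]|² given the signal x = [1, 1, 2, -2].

Parseval: Σ|x[n]|² = (1/N)Σ|X[k]|², so Σ|X[k]|² = N·Σ|x[n]|² = 4·10.0000

Σ|X[k]|² = N·Σ|x[n]|² = 4·10.0000 = 40.0000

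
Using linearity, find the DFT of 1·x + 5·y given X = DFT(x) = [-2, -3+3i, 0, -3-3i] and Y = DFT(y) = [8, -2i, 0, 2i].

By linearity: DFT(1x + 5y) = 1·DFT(x) + 5·DFT(y)
= 1·[-2, -3+3i, 0, -3-3i] + 5·[8, -2i, 0, 2i]

Computing element-wise:
Z[0] = 1·(-2) + 5·(8) = 38
Z[1] = 1·(-3+3i) + 5·(-2i) = -3-7i
Z[2] = 1·(0) + 5·(0) = 0
Z[3] = 1·(-3-3i) + 5·(2i) = -3+7i

DFT(1x + 5y) = 1·X + 5·Y = [38, -3-7i, 0, -3+7i]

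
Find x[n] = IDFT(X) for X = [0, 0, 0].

x[n] = (1/3) Σ(k=0 to 2) X[k] · e^(2πikn/3)

Computing each x[n]:
x[0] = 0
x[1] = 0
x[2] = 0

x = [0, 0, 0]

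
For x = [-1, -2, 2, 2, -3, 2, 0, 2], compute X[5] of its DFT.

X[5] = Σ(n=0 to 7) x[n] · ω_8^(5n) where ω_8 = e^(-2πi/8)
= (-1)·ω_8^0 + (-2)·ω_8^5 + (2)·ω_8^10 + (2)·ω_8^15 + (-3)·ω_8^20 + (2)·ω_8^25 + (0)·ω_8^30 + (2)·ω_8^35

X[5] = 4.8284-4.8284i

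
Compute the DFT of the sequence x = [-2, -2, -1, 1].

X[k] = Σ(n=0 to 3) x[n] · ω_4^(nk)
where ω_4 = e^(-2πi/4)

Computing each X[k]:
X[0] = -4
X[1] = -1+3i
X[2] = -2
X[3] = -1-3i

X = [-4, -1+3i, -2, -1-3i]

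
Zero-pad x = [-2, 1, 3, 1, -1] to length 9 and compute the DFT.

Original 5-point DFT: [2, -5.2361-3.0777i, -0.7639+0.7265i, -0.7639-0.7265i, -5.2361+3.0777i]
Zero-padded 9-point DFT provides frequency interpolation.

DFT_9([x, 0, ...]) = [2, -0.2733-4.1212i, -5.9115-1.7876i, -2.5000+2.5981i, -1.3152-0.2645i, -1.3152+0.2645i, -2.5000-2.5981i, -5.9115+1.7876i, -0.2733+4.1212i]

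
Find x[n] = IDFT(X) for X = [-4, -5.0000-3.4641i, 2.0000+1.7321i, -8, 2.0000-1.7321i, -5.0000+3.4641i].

x[n] = (1/6) Σ(k=0 to 5) X[k] · e^(2πikn/6)

Computing each x[n]:
x[0] = -3
x[1] = 0
x[2] = 0
x[3] = 3
x[4] = -3
x[5] = -1

x = [-3, 0, 0, 3, -3, -1]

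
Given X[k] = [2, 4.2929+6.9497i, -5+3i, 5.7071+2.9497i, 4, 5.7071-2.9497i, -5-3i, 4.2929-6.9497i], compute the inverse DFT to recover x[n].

x[n] = (1/8) Σ(k=0 to 7) X[k] · e^(2πikn/8)

Computing each x[n]:
x[0] = 2
x[1] = -3
x[2] = 1
x[3] = -1
x[4] = -3
x[5] = 1
x[6] = 3
x[7] = 2

x = [2, -3, 1, -1, -3, 1, 3, 2]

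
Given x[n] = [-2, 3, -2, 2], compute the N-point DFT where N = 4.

X[k] = Σ(n=0 to 3) x[n] · ω_4^(nk)
where ω_4 = e^(-2πi/4)

Computing each X[k]:
X[0] = 1
X[1] = -1i
X[2] = -9
X[3] = 1i

X = [1, -1i, -9, 1i]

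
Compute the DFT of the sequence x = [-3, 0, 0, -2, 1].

X[k] = Σ(n=0 to 4) x[n] · ω_5^(nk)
where ω_5 = e^(-2πi/5)

Computing each X[k]:
X[0] = -4
X[1] = -1.0729-0.2245i
X[2] = -4.4271+2.4899i
X[3] = -4.4271-2.4899i
X[4] = -1.0729+0.2245i

X = [-4, -1.0729-0.2245i, -4.4271+2.4899i, -4.4271-2.4899i, -1.0729+0.2245i]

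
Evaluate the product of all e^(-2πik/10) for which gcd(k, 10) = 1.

The primitive 10th roots of unity are ω_10^k for k coprime to 10: k ∈ {1, 3, 7, 9}
Their product equals the constant term of the cyclotomic polynomial Φ_10(x) up to sign.
For n ≥ 3, the product of all primitive nth roots of unity is 1. (For n=1 it is 1; for n=2 it is -1.)

1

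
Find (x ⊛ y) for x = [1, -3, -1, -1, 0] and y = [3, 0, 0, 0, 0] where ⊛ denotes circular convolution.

(x ⊛ y)[n] = Σ(m=0 to 4) x[m] · y[(n-m) mod 5]

Computing each output sample:
(x ⊛ y)[0] = 3
(x ⊛ y)[1] = -9
(x ⊛ y)[2] = -3
(x ⊛ y)[3] = -3
(x ⊛ y)[4] = 0

x ⊛ y = [3, -9, -3, -3, 0]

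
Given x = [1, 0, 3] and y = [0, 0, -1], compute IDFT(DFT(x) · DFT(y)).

(x ⊛ y)[n] = Σ(m=0 to 2) x[m] · y[(n-m) mod 3]

Computing each output sample:
(x ⊛ y)[0] = 0
(x ⊛ y)[1] = -3
(x ⊛ y)[2] = -1

x ⊛ y = [0, -3, -1]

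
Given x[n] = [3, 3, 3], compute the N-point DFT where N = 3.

X[k] = Σ(n=0 to 2) x[n] · ω_3^(nk)
where ω_3 = e^(-2πi/3)

Computing each X[k]:
X[0] = 9
X[1] = 0
X[2] = 0

X = [9, 0, 0]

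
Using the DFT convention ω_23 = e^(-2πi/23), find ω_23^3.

ω_23^3 = e^(-2πi·3/23)
= cos(-2π·3/23) + i·sin(-2π·3/23)
= cos(-6π/23) + i·sin(-6π/23)

ω_23^3 = cos(-6π/23) + i·sin(-6π/23) = 0.6826-0.7308i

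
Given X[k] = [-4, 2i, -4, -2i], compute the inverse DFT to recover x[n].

x[n] = (1/4) Σ(k=0 to 3) X[k] · e^(2πikn/4)

Computing each x[n]:
x[0] = -2
x[1] = -1
x[2] = -2
x[3] = 1

x = [-2, -1, -2, 1]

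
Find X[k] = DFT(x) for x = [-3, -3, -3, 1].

X[k] = Σ(n=0 to 3) x[n] · ω_4^(nk)
where ω_4 = e^(-2πi/4)

Computing each X[k]:
X[0] = -8
X[1] = 4i
X[2] = -4
X[3] = -4i

X = [-8, 4i, -4, -4i]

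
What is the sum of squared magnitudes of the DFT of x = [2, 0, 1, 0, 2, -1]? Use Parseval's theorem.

Parseval: Σ|x[n]|² = (1/N)Σ|X[k]|², so Σ|X[k]|² = N·Σ|x[n]|² = 6·10.0000

Σ|X[k]|² = N·Σ|x[n]|² = 6·10.0000 = 60.0000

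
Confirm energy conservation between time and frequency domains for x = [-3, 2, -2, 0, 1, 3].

Time domain:
Σ|x[n]|² = |-3|² + |2|² + |-2|² + |0|² + |1|² + |3|² = 27.0000

Frequency domain:
(1/6)Σ|X[k]|² = (1/6)(|1|² + |3.4641i|² + |-5.0000-1.7321i|² + |-9|² + |-5.0000+1.7321i|² + |-3.4641i|²) = (1/6)·162.0000 = 27.0000

Both sides agree, confirming Parseval's theorem.

Σ|x[n]|² = (1/N)Σ|X[k]|² = 27.0000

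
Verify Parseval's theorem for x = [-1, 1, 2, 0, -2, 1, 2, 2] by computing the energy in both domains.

Time domain:
Σ|x[n]|² = |-1|² + |1|² + |2|² + |0|² + |-2|² + |1|² + |2|² + |2|² = 19.0000

Frequency domain:
(1/8)Σ|X[k]|² = (1/8)(|5|² + |2.4142+1.4142i|² + |-7|² + |-0.4142+1.4142i|² + |-3|² + |-0.4142-1.4142i|² + |-7|² + |2.4142-1.4142i|²) = (1/8)·152.0000 = 19.0000

Both sides agree, confirming Parseval's theorem.

Σ|x[n]|² = (1/N)Σ|X[k]|² = 19.0000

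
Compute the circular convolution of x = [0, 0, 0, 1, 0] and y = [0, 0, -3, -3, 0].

(x ⊛ y)[n] = Σ(m=0 to 4) x[m] · y[(n-m) mod 5]

Computing each output sample:
(x ⊛ y)[0] = -3
(x ⊛ y)[1] = -3
(x ⊛ y)[2] = 0
(x ⊛ y)[3] = 0
(x ⊛ y)[4] = 0

x ⊛ y = [-3, -3, 0, 0, 0]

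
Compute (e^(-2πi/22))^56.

Since ω_22^22 = 1, powers reduce modulo 22.
56 mod 22 = 12
So ω_22^56 = ω_22^12 = e^(-2πi·12/22)

ω_22^56 = ω_22^12 = -0.9595+0.2817i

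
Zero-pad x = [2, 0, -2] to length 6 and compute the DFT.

Original 3-point DFT: [0, 3.0000-1.7321i, 3.0000+1.7321i]
Zero-padded 6-point DFT provides frequency interpolation.

DFT_6([x, 0, ...]) = [0, 3.0000+1.7321i, 3.0000-1.7321i, 0, 3.0000+1.7321i, 3.0000-1.7321i]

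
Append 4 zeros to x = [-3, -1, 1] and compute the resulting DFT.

Original 3-point DFT: [-3, -3.0000+1.7321i, -3.0000-1.7321i]
Zero-padded 7-point DFT provides frequency interpolation.

DFT_7([x, 0, ...]) = [-3, -3.8460-0.1931i, -3.6784+1.4088i, -1.4755+1.2157i, -1.4755-1.2157i, -3.6784-1.4088i, -3.8460+0.1931i]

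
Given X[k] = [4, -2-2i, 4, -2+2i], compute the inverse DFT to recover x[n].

x[n] = (1/4) Σ(k=0 to 3) X[k] · e^(2πikn/4)

Computing each x[n]:
x[0] = 1
x[1] = 1
x[2] = 3
x[3] = -1

x = [1, 1, 3, -1]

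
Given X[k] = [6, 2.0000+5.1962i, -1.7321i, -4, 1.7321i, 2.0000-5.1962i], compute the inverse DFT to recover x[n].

x[n] = (1/6) Σ(k=0 to 5) X[k] · e^(2πikn/6)

Computing each x[n]:
x[0] = 1
x[1] = 1
x[2] = -2
x[3] = 1
x[4] = 2
x[5] = 3

x = [1, 1, -2, 1, 2, 3]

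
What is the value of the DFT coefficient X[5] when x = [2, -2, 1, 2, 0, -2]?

X[5] = Σ(n=0 to 5) x[n] · ω_6^(5n) where ω_6 = e^(-2πi/6)
= (2)·ω_6^0 + (-2)·ω_6^5 + (1)·ω_6^10 + (2)·ω_6^15 + (0)·ω_6^20 + (-2)·ω_6^25

X[5] = -2.5000+0.8660i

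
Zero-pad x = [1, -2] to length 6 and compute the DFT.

Original 2-point DFT: [-1, 3]
Zero-padded 6-point DFT provides frequency interpolation.

DFT_6([x, 0, ...]) = [-1, 1.7321i, 2.0000+1.7321i, 3, 2.0000-1.7321i, -1.7321i]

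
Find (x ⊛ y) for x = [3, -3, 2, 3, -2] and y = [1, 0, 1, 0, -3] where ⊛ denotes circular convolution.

(x ⊛ y)[n] = Σ(m=0 to 4) x[m] · y[(n-m) mod 5]

Computing each output sample:
(x ⊛ y)[0] = 15
(x ⊛ y)[1] = -11
(x ⊛ y)[2] = -4
(x ⊛ y)[3] = 6
(x ⊛ y)[4] = -9

x ⊛ y = [15, -11, -4, 6, -9]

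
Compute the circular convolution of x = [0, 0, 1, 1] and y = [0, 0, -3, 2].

(x ⊛ y)[n] = Σ(m=0 to 3) x[m] · y[(n-m) mod 4]

Computing each output sample:
(x ⊛ y)[0] = -3
(x ⊛ y)[1] = -1
(x ⊛ y)[2] = 2
(x ⊛ y)[3] = 0

x ⊛ y = [-3, -1, 2, 0]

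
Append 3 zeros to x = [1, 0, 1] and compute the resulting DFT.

Original 3-point DFT: [2, 0.5000+0.8660i, 0.5000-0.8660i]
Zero-padded 6-point DFT provides frequency interpolation.

DFT_6([x, 0, ...]) = [2, 0.5000-0.8660i, 0.5000+0.8660i, 2, 0.5000-0.8660i, 0.5000+0.8660i]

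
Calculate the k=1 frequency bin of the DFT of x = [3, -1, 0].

X[1] = Σ(n=0 to 2) x[n] · ω_3^(1n) where ω_3 = e^(-2πi/3)
= (3)·ω_3^0 + (-1)·ω_3^1 + (0)·ω_3^2

X[1] = 3.5000+0.8660i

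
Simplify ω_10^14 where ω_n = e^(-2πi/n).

Since ω_10^10 = 1, powers reduce modulo 10.
14 mod 10 = 4
So ω_10^14 = ω_10^4 = e^(-2πi·4/10)

ω_10^14 = ω_10^4 = -0.8090-0.5878i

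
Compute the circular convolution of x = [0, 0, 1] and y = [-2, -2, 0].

(x ⊛ y)[n] = Σ(m=0 to 2) x[m] · y[(n-m) mod 3]

Computing each output sample:
(x ⊛ y)[0] = -2
(x ⊛ y)[1] = 0
(x ⊛ y)[2] = -2

x ⊛ y = [-2, 0, -2]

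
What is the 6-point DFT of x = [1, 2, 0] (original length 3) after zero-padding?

Original 3-point DFT: [3, -1.7321i, 1.7321i]
Zero-padded 6-point DFT provides frequency interpolation.

DFT_6([x, 0, ...]) = [3, 2.0000-1.7321i, -1.7321i, -1, 1.7321i, 2.0000+1.7321i]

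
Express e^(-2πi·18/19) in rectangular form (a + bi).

ω_19^18 = e^(-2πi·18/19)
= cos(-2π·18/19) + i·sin(-2π·18/19)
= cos(-36π/19) + i·sin(-36π/19)

ω_19^18 = cos(-36π/19) + i·sin(-36π/19) = 0.9458+0.3247i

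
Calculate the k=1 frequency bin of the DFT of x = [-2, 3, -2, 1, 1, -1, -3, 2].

X[1] = Σ(n=0 to 7) x[n] · ω_8^(1n) where ω_8 = e^(-2πi/8)
= (-2)·ω_8^0 + (3)·ω_8^1 + (-2)·ω_8^2 + (1)·ω_8^3 + (1)·ω_8^4 + (-1)·ω_8^5 + (-3)·ω_8^6 + (2)·ω_8^7

X[1] = 0.5355-3.1213i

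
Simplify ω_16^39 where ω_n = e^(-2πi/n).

Since ω_16^16 = 1, powers reduce modulo 16.
39 mod 16 = 7
So ω_16^39 = ω_16^7 = e^(-2πi·7/16)

ω_16^39 = ω_16^7 = -0.9239-0.3827i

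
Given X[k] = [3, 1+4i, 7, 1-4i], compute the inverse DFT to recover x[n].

x[n] = (1/4) Σ(k=0 to 3) X[k] · e^(2πikn/4)

Computing each x[n]:
x[0] = 3
x[1] = -3
x[2] = 2
x[3] = 1

x = [3, -3, 2, 1]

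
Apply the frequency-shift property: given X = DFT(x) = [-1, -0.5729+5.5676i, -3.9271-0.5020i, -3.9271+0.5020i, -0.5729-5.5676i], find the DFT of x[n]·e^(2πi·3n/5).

Modulation property: DFT(ω_5^(-3n)·x[n]) = X[(k-3) mod 5], so circularly shift X by 3 positions.

X[k-3] = [-3.9271-0.5020i, -3.9271+0.5020i, -0.5729-5.5676i, -1, -0.5729+5.5676i]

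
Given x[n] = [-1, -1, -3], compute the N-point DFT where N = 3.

X[k] = Σ(n=0 to 2) x[n] · ω_3^(nk)
where ω_3 = e^(-2πi/3)

Computing each X[k]:
X[0] = -5
X[1] = 1.0000-1.7321i
X[2] = 1.0000+1.7321i

X = [-5, 1.0000-1.7321i, 1.0000+1.7321i]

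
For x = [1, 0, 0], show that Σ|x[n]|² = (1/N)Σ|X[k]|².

Time domain:
Σ|x[n]|² = |1|² + |0|² + |0|² = 1.0000

Frequency domain:
(1/3)Σ|X[k]|² = (1/3)(|1|² + |1|² + |1|²) = (1/3)·3.0000 = 1.0000

Both sides agree, confirming Parseval's theorem.

Σ|x[n]|² = (1/N)Σ|X[k]|² = 1.0000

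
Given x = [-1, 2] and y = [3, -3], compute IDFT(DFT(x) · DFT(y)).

(x ⊛ y)[n] = Σ(m=0 to 1) x[m] · y[(n-m) mod 2]

Computing each output sample:
(x ⊛ y)[0] = -9
(x ⊛ y)[1] = 9

x ⊛ y = [-9, 9]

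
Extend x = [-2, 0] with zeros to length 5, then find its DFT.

Original 2-point DFT: [-2, -2]
Zero-padded 5-point DFT provides frequency interpolation.

DFT_5([x, 0, ...]) = [-2, -2, -2, -2, -2]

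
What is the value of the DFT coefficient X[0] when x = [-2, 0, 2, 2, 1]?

X[0] = Σ(n=0 to 4) x[n] · ω_5^0 = Σ x[n]
= (-2) + (0) + (2) + (2) + (1)

X[0] = 3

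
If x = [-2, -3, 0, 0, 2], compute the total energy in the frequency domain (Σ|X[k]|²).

Parseval: Σ|x[n]|² = (1/N)Σ|X[k]|², so Σ|X[k]|² = N·Σ|x[n]|² = 5·17.0000

Σ|X[k]|² = N·Σ|x[n]|² = 5·17.0000 = 85.0000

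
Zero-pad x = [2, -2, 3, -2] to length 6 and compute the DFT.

Original 4-point DFT: [1, -1, 9, -1]
Zero-padded 6-point DFT provides frequency interpolation.

DFT_6([x, 0, ...]) = [1, 1.5000-0.8660i, -0.5000+4.3301i, 9, -0.5000-4.3301i, 1.5000+0.8660i]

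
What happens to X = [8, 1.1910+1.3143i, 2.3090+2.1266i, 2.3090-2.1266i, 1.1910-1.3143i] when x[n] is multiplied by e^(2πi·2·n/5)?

Modulation property: DFT(ω_5^(-2n)·x[n]) = X[(k-2) mod 5], so circularly shift X by 2 positions.

X[k-2] = [2.3090-2.1266i, 1.1910-1.3143i, 8, 1.1910+1.3143i, 2.3090+2.1266i]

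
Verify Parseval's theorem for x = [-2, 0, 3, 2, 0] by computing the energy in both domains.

Time domain:
Σ|x[n]|² = |-2|² + |0|² + |3|² + |2|² + |0|² = 17.0000

Frequency domain:
(1/5)Σ|X[k]|² = (1/5)(|3|² + |-6.0451-0.5878i|² + |-0.4549+0.9511i|² + |-0.4549-0.9511i|² + |-6.0451+0.5878i|²) = (1/5)·85.0000 = 17.0000

Both sides agree, confirming Parseval's theorem.

Σ|x[n]|² = (1/N)Σ|X[k]|² = 17.0000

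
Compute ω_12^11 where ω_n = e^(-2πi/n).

ω_12^11 = e^(-2πi·11/12)
= cos(-2π·11/12) + i·sin(-2π·11/12)
= cos(-22π/12) + i·sin(-22π/12)

ω_12^11 = cos(-22π/12) + i·sin(-22π/12) = 0.8660+0.5000i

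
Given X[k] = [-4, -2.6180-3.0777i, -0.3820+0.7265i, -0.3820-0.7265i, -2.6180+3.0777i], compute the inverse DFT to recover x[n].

x[n] = (1/5) Σ(k=0 to 4) X[k] · e^(2πikn/5)

Computing each x[n]:
x[0] = -2
x[1] = 0
x[2] = 1
x[3] = -1
x[4] = -2

x = [-2, 0, 1, -1, -2]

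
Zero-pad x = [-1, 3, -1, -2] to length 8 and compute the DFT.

Original 4-point DFT: [-1, -5i, -3, 5i]
Zero-padded 8-point DFT provides frequency interpolation.

DFT_8([x, 0, ...]) = [-1, 2.5355+0.2929i, -5i, -4.5355-1.7071i, -3, -4.5355+1.7071i, 5i, 2.5355-0.2929i]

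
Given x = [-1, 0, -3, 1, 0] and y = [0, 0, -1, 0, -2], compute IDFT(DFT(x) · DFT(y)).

(x ⊛ y)[n] = Σ(m=0 to 4) x[m] · y[(n-m) mod 5]

Computing each output sample:
(x ⊛ y)[0] = -1
(x ⊛ y)[1] = 6
(x ⊛ y)[2] = -1
(x ⊛ y)[3] = 0
(x ⊛ y)[4] = 5

x ⊛ y = [-1, 6, -1, 0, 5]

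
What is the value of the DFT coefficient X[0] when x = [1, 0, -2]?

X[0] = Σ(n=0 to 2) x[n] · ω_3^0 = Σ x[n]
= (1) + (0) + (-2)

X[0] = -1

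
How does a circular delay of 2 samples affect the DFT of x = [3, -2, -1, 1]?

Time shift by 2: X_shifted[k] = ω_4^(2k) · X[k]
Shifted x = [-1, 1, 3, -2]

DFT(x[n-2]) = [1, -4-3i, 3, -4+3i]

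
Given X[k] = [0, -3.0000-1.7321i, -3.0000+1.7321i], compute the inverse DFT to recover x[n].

x[n] = (1/3) Σ(k=0 to 2) X[k] · e^(2πikn/3)

Computing each x[n]:
x[0] = -2
x[1] = 2
x[2] = 0

x = [-2, 2, 0]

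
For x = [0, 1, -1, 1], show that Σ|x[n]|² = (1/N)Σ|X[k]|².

Time domain:
Σ|x[n]|² = |0|² + |1|² + |-1|² + |1|² = 3.0000

Frequency domain:
(1/4)Σ|X[k]|² = (1/4)(|1|² + |1|² + |-3|² + |1|²) = (1/4)·12.0000 = 3.0000

Both sides agree, confirming Parseval's theorem.

Σ|x[n]|² = (1/N)Σ|X[k]|² = 3.0000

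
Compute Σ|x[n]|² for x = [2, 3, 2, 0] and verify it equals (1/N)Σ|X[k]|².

Time domain:
Σ|x[n]|² = |2|² + |3|² + |2|² + |0|² = 17.0000

Frequency domain:
(1/4)Σ|X[k]|² = (1/4)(|7|² + |-3i|² + |1|² + |3i|²) = (1/4)·68.0000 = 17.0000

Both sides agree, confirming Parseval's theorem.

Σ|x[n]|² = (1/N)Σ|X[k]|² = 17.0000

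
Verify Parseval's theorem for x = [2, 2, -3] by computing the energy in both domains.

Time domain:
Σ|x[n]|² = |2|² + |2|² + |-3|² = 17.0000

Frequency domain:
(1/3)Σ|X[k]|² = (1/3)(|1|² + |2.5000-4.3301i|² + |2.5000+4.3301i|²) = (1/3)·51.0000 = 17.0000

Both sides agree, confirming Parseval's theorem.

Σ|x[n]|² = (1/N)Σ|X[k]|² = 17.0000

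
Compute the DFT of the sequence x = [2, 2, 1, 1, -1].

X[k] = Σ(n=0 to 4) x[n] · ω_5^(nk)
where ω_5 = e^(-2πi/5)

Computing each X[k]:
X[0] = 5
X[1] = 0.6910-2.8532i
X[2] = 1.8090-1.7634i
X[3] = 1.8090+1.7634i
X[4] = 0.6910+2.8532i

X = [5, 0.6910-2.8532i, 1.8090-1.7634i, 1.8090+1.7634i, 0.6910+2.8532i]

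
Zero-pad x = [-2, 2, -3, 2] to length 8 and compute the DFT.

Original 4-point DFT: [-1, 1, -9, 1]
Zero-padded 8-point DFT provides frequency interpolation.

DFT_8([x, 0, ...]) = [-1, -2.0000+0.1716i, 1, -2.0000-5.8284i, -9, -2.0000+5.8284i, 1, -2.0000-0.1716i]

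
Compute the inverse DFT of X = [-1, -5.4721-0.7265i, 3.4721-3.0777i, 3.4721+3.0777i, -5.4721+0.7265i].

x[n] = (1/5) Σ(k=0 to 4) X[k] · e^(2πikn/5)

Computing each x[n]:
x[0] = -1
x[1] = -1
x[2] = 1
x[3] = 3
x[4] = -3

x = [-1, -1, 1, 3, -3]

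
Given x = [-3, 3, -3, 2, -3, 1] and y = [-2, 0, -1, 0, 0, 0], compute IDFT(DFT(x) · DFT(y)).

(x ⊛ y)[n] = Σ(m=0 to 5) x[m] · y[(n-m) mod 6]

Computing each output sample:
(x ⊛ y)[0] = 9
(x ⊛ y)[1] = -7
(x ⊛ y)[2] = 9
(x ⊛ y)[3] = -7
(x ⊛ y)[4] = 9
(x ⊛ y)[5] = -4

x ⊛ y = [9, -7, 9, -7, 9, -4]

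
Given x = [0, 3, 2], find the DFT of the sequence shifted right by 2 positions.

Time shift by 2: X_shifted[k] = ω_3^(2k) · X[k]
Shifted x = [3, 2, 0]

DFT(x[n-2]) = [5, 2.0000-1.7321i, 2.0000+1.7321i]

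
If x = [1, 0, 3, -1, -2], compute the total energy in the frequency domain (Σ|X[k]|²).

Parseval: Σ|x[n]|² = (1/N)Σ|X[k]|², so Σ|X[k]|² = N·Σ|x[n]|² = 5·15.0000

Σ|X[k]|² = N·Σ|x[n]|² = 5·15.0000 = 75.0000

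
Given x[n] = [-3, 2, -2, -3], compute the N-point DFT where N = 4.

X[k] = Σ(n=0 to 3) x[n] · ω_4^(nk)
where ω_4 = e^(-2πi/4)

Computing each X[k]:
X[0] = -6
X[1] = -1-5i
X[2] = -4
X[3] = -1+5i

X = [-6, -1-5i, -4, -1+5i]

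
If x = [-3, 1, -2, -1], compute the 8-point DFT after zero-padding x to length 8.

Original 4-point DFT: [-5, -1-2i, -5, -1+2i]
Zero-padded 8-point DFT provides frequency interpolation.

DFT_8([x, 0, ...]) = [-5, -1.5858+2.0000i, -1-2i, -4.4142-2.0000i, -5, -4.4142+2.0000i, -1+2i, -1.5858-2.0000i]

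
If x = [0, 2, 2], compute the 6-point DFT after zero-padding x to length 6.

Original 3-point DFT: [4, -2, -2]
Zero-padded 6-point DFT provides frequency interpolation.

DFT_6([x, 0, ...]) = [4, -3.4641i, -2, 0, -2, 3.4641i]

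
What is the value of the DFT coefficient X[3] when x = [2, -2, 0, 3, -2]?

X[3] = Σ(n=0 to 4) x[n] · ω_5^(3n) where ω_5 = e^(-2πi/5)
= (2)·ω_5^0 + (-2)·ω_5^3 + (0)·ω_5^6 + (3)·ω_5^9 + (-2)·ω_5^12

X[3] = 6.1631+2.8532i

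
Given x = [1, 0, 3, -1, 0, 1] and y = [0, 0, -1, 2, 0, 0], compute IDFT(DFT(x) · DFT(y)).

(x ⊛ y)[n] = Σ(m=0 to 5) x[m] · y[(n-m) mod 6]

Computing each output sample:
(x ⊛ y)[0] = -2
(x ⊛ y)[1] = -1
(x ⊛ y)[2] = 1
(x ⊛ y)[3] = 2
(x ⊛ y)[4] = -3
(x ⊛ y)[5] = 7

x ⊛ y = [-2, -1, 1, 2, -3, 7]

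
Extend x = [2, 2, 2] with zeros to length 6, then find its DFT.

Original 3-point DFT: [6, 0, 0]
Zero-padded 6-point DFT provides frequency interpolation.

DFT_6([x, 0, ...]) = [6, 2.0000-3.4641i, 0, 2, 0, 2.0000+3.4641i]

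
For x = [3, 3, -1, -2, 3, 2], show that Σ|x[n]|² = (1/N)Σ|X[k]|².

Time domain:
Σ|x[n]|² = |3|² + |3|² + |-1|² + |-2|² + |3|² + |2|² = 36.0000

Frequency domain:
(1/6)Σ|X[k]|² = (1/6)(|8|² + |6.5000+2.5981i|² + |-2.5000-4.3301i|² + |2|² + |-2.5000+4.3301i|² + |6.5000-2.5981i|²) = (1/6)·216.0000 = 36.0000

Both sides agree, confirming Parseval's theorem.

Σ|x[n]|² = (1/N)Σ|X[k]|² = 36.0000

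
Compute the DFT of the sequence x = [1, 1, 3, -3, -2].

X[k] = Σ(n=0 to 4) x[n] · ω_5^(nk)
where ω_5 = e^(-2πi/5)

Computing each X[k]:
X[0] = 0
X[1] = 0.6910-6.3799i
X[2] = 1.8090+3.9430i
X[3] = 1.8090-3.9430i
X[4] = 0.6910+6.3799i

X = [0, 0.6910-6.3799i, 1.8090+3.9430i, 1.8090-3.9430i, 0.6910+6.3799i]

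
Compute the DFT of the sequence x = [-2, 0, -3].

X[k] = Σ(n=0 to 2) x[n] · ω_3^(nk)
where ω_3 = e^(-2πi/3)

Computing each X[k]:
X[0] = -5
X[1] = -0.5000-2.5981i
X[2] = -0.5000+2.5981i

X = [-5, -0.5000-2.5981i, -0.5000+2.5981i]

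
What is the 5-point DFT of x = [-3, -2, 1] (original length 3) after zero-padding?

Original 3-point DFT: [-4, -2.5000+2.5981i, -2.5000-2.5981i]
Zero-padded 5-point DFT provides frequency interpolation.

DFT_5([x, 0, ...]) = [-4, -4.4271+1.3143i, -1.0729+2.1266i, -1.0729-2.1266i, -4.4271-1.3143i]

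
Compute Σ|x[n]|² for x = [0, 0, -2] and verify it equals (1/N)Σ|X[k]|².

Time domain:
Σ|x[n]|² = |0|² + |0|² + |-2|² = 4.0000

Frequency domain:
(1/3)Σ|X[k]|² = (1/3)(|-2|² + |1.0000-1.7321i|² + |1.0000+1.7321i|²) = (1/3)·12.0000 = 4.0000

Both sides agree, confirming Parseval's theorem.

Σ|x[n]|² = (1/N)Σ|X[k]|² = 4.0000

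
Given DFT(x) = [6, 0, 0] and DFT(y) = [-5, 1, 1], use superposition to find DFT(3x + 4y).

By linearity: DFT(3x + 4y) = 3·DFT(x) + 4·DFT(y)
= 3·[6, 0, 0] + 4·[-5, 1, 1]

Computing element-wise:
Z[0] = 3·(6) + 4·(-5) = -2
Z[1] = 3·(0) + 4·(1) = 4
Z[2] = 3·(0) + 4·(1) = 4

DFT(3x + 4y) = 3·X + 4·Y = [-2, 4, 4]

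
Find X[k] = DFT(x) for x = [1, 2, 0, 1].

X[k] = Σ(n=0 to 3) x[n] · ω_4^(nk)
where ω_4 = e^(-2πi/4)

Computing each X[k]:
X[0] = 4
X[1] = 1-1i
X[2] = -2
X[3] = 1+1i

X = [4, 1-1i, -2, 1+1i]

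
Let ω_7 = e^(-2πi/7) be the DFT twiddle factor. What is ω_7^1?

ω_7^1 = e^(-2πi·1/7)
= cos(-2π·1/7) + i·sin(-2π·1/7)
= cos(-2π/7) + i·sin(-2π/7)

ω_7^1 = cos(-2π/7) + i·sin(-2π/7) = 0.6235-0.7818i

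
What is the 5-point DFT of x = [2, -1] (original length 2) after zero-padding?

Original 2-point DFT: [1, 3]
Zero-padded 5-point DFT provides frequency interpolation.

DFT_5([x, 0, ...]) = [1, 1.6910+0.9511i, 2.8090+0.5878i, 2.8090-0.5878i, 1.6910-0.9511i]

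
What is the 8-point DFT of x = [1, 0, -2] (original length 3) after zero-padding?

Original 3-point DFT: [-1, 2.0000-1.7321i, 2.0000+1.7321i]
Zero-padded 8-point DFT provides frequency interpolation.

DFT_8([x, 0, ...]) = [-1, 1+2i, 3, 1-2i, -1, 1+2i, 3, 1-2i]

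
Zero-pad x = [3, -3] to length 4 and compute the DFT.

Original 2-point DFT: [0, 6]
Zero-padded 4-point DFT provides frequency interpolation.

DFT_4([x, 0, ...]) = [0, 3+3i, 6, 3-3i]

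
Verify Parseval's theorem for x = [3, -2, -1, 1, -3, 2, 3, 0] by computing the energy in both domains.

Time domain:
Σ|x[n]|² = |3|² + |-2|² + |-1|² + |1|² + |-3|² + |2|² + |3|² + |0|² = 37.0000

Frequency domain:
(1/8)Σ|X[k]|² = (1/8)(|3|² + |2.4645+6.1213i|² + |-2+1i|² + |9.5355-1.8787i|² + |1|² + |9.5355+1.8787i|² + |-2-1i|² + |2.4645-6.1213i|²) = (1/8)·296.0000 = 37.0000

Both sides agree, confirming Parseval's theorem.

Σ|x[n]|² = (1/N)Σ|X[k]|² = 37.0000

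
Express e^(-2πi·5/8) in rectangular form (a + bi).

ω_8^5 = e^(-2πi·5/8)
= cos(-2π·5/8) + i·sin(-2π·5/8)
= cos(-10π/8) + i·sin(-10π/8)

ω_8^5 = cos(-10π/8) + i·sin(-10π/8) = -0.7071+0.7071i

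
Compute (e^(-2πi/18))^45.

Since ω_18^18 = 1, powers reduce modulo 18.
45 mod 18 = 9
So ω_18^45 = ω_18^9 = e^(-2πi·9/18)

ω_18^45 = ω_18^9 = -1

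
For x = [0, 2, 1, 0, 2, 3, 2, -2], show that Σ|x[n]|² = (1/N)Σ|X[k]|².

Time domain:
Σ|x[n]|² = |0|² + |2|² + |1|² + |0|² + |2|² + |3|² + |2|² + |-2|² = 26.0000

Frequency domain:
(1/8)Σ|X[k]|² = (1/8)(|8|² + |-4.1213+0.2929i|² + |-1-7i|² + |0.1213-1.7071i|² + |2|² + |0.1213+1.7071i|² + |-1+7i|² + |-4.1213-0.2929i|²) = (1/8)·208.0000 = 26.0000

Both sides agree, confirming Parseval's theorem.

Σ|x[n]|² = (1/N)Σ|X[k]|² = 26.0000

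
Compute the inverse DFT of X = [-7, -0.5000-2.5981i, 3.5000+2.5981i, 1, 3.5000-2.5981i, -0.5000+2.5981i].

x[n] = (1/6) Σ(k=0 to 5) X[k] · e^(2πikn/6)

Computing each x[n]:
x[0] = 0
x[1] = -2
x[2] = 0
x[3] = 0
x[4] = -3
x[5] = -2

x = [0, -2, 0, 0, -3, -2]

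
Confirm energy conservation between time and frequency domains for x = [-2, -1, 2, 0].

Time domain:
Σ|x[n]|² = |-2|² + |-1|² + |2|² + |0|² = 9.0000

Frequency domain:
(1/4)Σ|X[k]|² = (1/4)(|-1|² + |-4+1i|² + |1|² + |-4-1i|²) = (1/4)·36.0000 = 9.0000

Both sides agree, confirming Parseval's theorem.

Σ|x[n]|² = (1/N)Σ|X[k]|² = 9.0000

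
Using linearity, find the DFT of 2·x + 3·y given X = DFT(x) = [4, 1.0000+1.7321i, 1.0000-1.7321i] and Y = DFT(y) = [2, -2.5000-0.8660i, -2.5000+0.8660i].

By linearity: DFT(2x + 3y) = 2·DFT(x) + 3·DFT(y)
= 2·[4, 1.0000+1.7321i, 1.0000-1.7321i] + 3·[2, -2.5000-0.8660i, -2.5000+0.8660i]

Computing element-wise:
Z[0] = 2·(4) + 3·(2) = 14
Z[1] = 2·(1.0000+1.7321i) + 3·(-2.5000-0.8660i) = -5.5000+0.8662i
Z[2] = 2·(1.0000-1.7321i) + 3·(-2.5000+0.8660i) = -5.5000-0.8662i

DFT(2x + 3y) = 2·X + 3·Y = [14, -5.5000+0.8662i, -5.5000-0.8662i]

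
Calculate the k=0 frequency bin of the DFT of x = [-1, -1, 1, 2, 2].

X[0] = Σ(n=0 to 4) x[n] · ω_5^0 = Σ x[n]
= (-1) + (-1) + (1) + (2) + (2)

X[0] = 3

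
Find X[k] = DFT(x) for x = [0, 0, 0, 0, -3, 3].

X[k] = Σ(n=0 to 5) x[n] · ω_6^(nk)
where ω_6 = e^(-2πi/6)

Computing each X[k]:
X[0] = 0
X[1] = 3
X[2] = 5.1962i
X[3] = -6
X[4] = -5.1962i
X[5] = 3

X = [0, 3, 5.1962i, -6, -5.1962i, 3]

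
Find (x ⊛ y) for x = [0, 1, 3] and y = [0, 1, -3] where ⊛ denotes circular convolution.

(x ⊛ y)[n] = Σ(m=0 to 2) x[m] · y[(n-m) mod 3]

Computing each output sample:
(x ⊛ y)[0] = 0
(x ⊛ y)[1] = -9
(x ⊛ y)[2] = 1

x ⊛ y = [0, -9, 1]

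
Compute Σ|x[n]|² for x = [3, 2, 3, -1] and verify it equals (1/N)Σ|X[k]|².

Time domain:
Σ|x[n]|² = |3|² + |2|² + |3|² + |-1|² = 23.0000

Frequency domain:
(1/4)Σ|X[k]|² = (1/4)(|7|² + |-3i|² + |5|² + |3i|²) = (1/4)·92.0000 = 23.0000

Both sides agree, confirming Parseval's theorem.

Σ|x[n]|² = (1/N)Σ|X[k]|² = 23.0000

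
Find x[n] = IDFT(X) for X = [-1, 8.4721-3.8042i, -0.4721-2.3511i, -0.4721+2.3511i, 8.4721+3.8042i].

x[n] = (1/5) Σ(k=0 to 4) X[k] · e^(2πikn/5)

Computing each x[n]:
x[0] = 3
x[1] = 3
x[2] = -3
x[3] = -3
x[4] = -1

x = [3, 3, -3, -3, -1]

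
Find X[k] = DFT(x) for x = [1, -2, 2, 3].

X[k] = Σ(n=0 to 3) x[n] · ω_4^(nk)
where ω_4 = e^(-2πi/4)

Computing each X[k]:
X[0] = 4
X[1] = -1+5i
X[2] = 2
X[3] = -1-5i

X = [4, -1+5i, 2, -1-5i]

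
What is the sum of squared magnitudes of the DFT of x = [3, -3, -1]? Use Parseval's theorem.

Parseval: Σ|x[n]|² = (1/N)Σ|X[k]|², so Σ|X[k]|² = N·Σ|x[n]|² = 3·19.0000

Σ|X[k]|² = N·Σ|x[n]|² = 3·19.0000 = 57.0000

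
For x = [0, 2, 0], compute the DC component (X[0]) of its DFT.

X[0] = Σ(n=0 to 2) x[n] · ω_3^0 = Σ x[n]
= (0) + (2) + (0)

X[0] = 2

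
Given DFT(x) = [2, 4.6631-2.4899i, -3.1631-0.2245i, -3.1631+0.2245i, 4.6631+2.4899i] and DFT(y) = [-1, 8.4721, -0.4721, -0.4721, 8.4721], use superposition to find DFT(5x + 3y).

By linearity: DFT(5x + 3y) = 5·DFT(x) + 3·DFT(y)
= 5·[2, 4.6631-2.4899i, -3.1631-0.2245i, -3.1631+0.2245i, 4.6631+2.4899i] + 3·[-1, 8.4721, -0.4721, -0.4721, 8.4721]

Computing element-wise:
Z[0] = 5·(2) + 3·(-1) = 7
Z[1] = 5·(4.6631-2.4899i) + 3·(8.4721) = 48.7318-12.4495i
Z[2] = 5·(-3.1631-0.2245i) + 3·(-0.4721) = -17.2318-1.1225i
Z[3] = 5·(-3.1631+0.2245i) + 3·(-0.4721) = -17.2318+1.1225i
Z[4] = 5·(4.6631+2.4899i) + 3·(8.4721) = 48.7318+12.4495i

DFT(5x + 3y) = 5·X + 3·Y = [7, 48.7318-12.4495i, -17.2318-1.1225i, -17.2318+1.1225i, 48.7318+12.4495i]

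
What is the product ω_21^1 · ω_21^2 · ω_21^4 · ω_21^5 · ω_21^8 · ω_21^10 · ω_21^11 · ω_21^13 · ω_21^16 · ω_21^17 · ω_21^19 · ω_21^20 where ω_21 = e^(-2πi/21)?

The primitive 21st roots of unity are ω_21^k for k coprime to 21: k ∈ {1, 2, 4, 5, 8, 10, 11, 13, 16, 17, 19, 20}
Their product equals the constant term of the cyclotomic polynomial Φ_21(x) up to sign.
For n ≥ 3, the product of all primitive nth roots of unity is 1. (For n=1 it is 1; for n=2 it is -1.)

1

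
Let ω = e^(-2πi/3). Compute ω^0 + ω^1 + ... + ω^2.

Sum of all nth roots of unity equals 0 for n > 1 (geometric series with r ≠ 1).

0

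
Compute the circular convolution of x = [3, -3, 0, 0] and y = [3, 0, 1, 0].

(x ⊛ y)[n] = Σ(m=0 to 3) x[m] · y[(n-m) mod 4]

Computing each output sample:
(x ⊛ y)[0] = 9
(x ⊛ y)[1] = -9
(x ⊛ y)[2] = 3
(x ⊛ y)[3] = -3

x ⊛ y = [9, -9, 3, -3]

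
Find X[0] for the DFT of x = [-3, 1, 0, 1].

X[0] = Σ(n=0 to 3) x[n] · ω_4^0 = Σ x[n]
= (-3) + (1) + (0) + (1)

X[0] = -1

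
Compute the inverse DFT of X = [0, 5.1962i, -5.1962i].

x[n] = (1/3) Σ(k=0 to 2) X[k] · e^(2πikn/3)

Computing each x[n]:
x[0] = 0
x[1] = -3
x[2] = 3

x = [0, -3, 3]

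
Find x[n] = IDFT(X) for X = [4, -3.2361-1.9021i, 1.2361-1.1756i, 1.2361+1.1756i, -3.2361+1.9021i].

x[n] = (1/5) Σ(k=0 to 4) X[k] · e^(2πikn/5)

Computing each x[n]:
x[0] = 0
x[1] = 1
x[2] = 2
x[3] = 2
x[4] = -1

x = [0, 1, 2, 2, -1]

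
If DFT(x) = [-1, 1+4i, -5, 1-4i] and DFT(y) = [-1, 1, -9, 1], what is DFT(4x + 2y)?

By linearity: DFT(4x + 2y) = 4·DFT(x) + 2·DFT(y)
= 4·[-1, 1+4i, -5, 1-4i] + 2·[-1, 1, -9, 1]

Computing element-wise:
Z[0] = 4·(-1) + 2·(-1) = -6
Z[1] = 4·(1+4i) + 2·(1) = 6+16i
Z[2] = 4·(-5) + 2·(-9) = -38
Z[3] = 4·(1-4i) + 2·(1) = 6-16i

DFT(4x + 2y) = 4·X + 2·Y = [-6, 6+16i, -38, 6-16i]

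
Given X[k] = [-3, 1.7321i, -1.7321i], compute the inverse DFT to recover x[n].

x[n] = (1/3) Σ(k=0 to 2) X[k] · e^(2πikn/3)

Computing each x[n]:
x[0] = -1
x[1] = -2
x[2] = 0

x = [-1, -2, 0]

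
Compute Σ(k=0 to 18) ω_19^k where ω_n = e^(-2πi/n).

Sum of all nth roots of unity equals 0 for n > 1 (geometric series with r ≠ 1).

0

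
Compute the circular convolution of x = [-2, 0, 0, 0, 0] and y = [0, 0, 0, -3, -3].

(x ⊛ y)[n] = Σ(m=0 to 4) x[m] · y[(n-m) mod 5]

Computing each output sample:
(x ⊛ y)[0] = 0
(x ⊛ y)[1] = 0
(x ⊛ y)[2] = 0
(x ⊛ y)[3] = 6
(x ⊛ y)[4] = 6

x ⊛ y = [0, 0, 0, 6, 6]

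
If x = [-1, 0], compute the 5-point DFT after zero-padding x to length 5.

Original 2-point DFT: [-1, -1]
Zero-padded 5-point DFT provides frequency interpolation.

DFT_5([x, 0, ...]) = [-1, -1, -1, -1, -1]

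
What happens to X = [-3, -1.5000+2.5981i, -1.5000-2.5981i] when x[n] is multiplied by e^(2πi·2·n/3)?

Modulation property: DFT(ω_3^(-2n)·x[n]) = X[(k-2) mod 3], so circularly shift X by 2 positions.

X[k-2] = [-1.5000+2.5981i, -1.5000-2.5981i, -3]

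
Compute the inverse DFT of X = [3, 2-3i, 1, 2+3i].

x[n] = (1/4) Σ(k=0 to 3) X[k] · e^(2πikn/4)

Computing each x[n]:
x[0] = 2
x[1] = 2
x[2] = 0
x[3] = -1

x = [2, 2, 0, -1]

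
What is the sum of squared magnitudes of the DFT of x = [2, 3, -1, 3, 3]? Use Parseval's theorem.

Parseval: Σ|x[n]|² = (1/N)Σ|X[k]|², so Σ|X[k]|² = N·Σ|x[n]|² = 5·32.0000

Σ|X[k]|² = N·Σ|x[n]|² = 5·32.0000 = 160.0000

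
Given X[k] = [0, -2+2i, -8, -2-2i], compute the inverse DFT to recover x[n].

x[n] = (1/4) Σ(k=0 to 3) X[k] · e^(2πikn/4)

Computing each x[n]:
x[0] = -3
x[1] = 1
x[2] = -1
x[3] = 3

x = [-3, 1, -1, 3]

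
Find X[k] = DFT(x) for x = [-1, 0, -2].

X[k] = Σ(n=0 to 2) x[n] · ω_3^(nk)
where ω_3 = e^(-2πi/3)

Computing each X[k]:
X[0] = -3
X[1] = -1.7321i
X[2] = 1.7321i

X = [-3, -1.7321i, 1.7321i]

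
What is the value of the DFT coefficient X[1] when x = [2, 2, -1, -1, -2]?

X[1] = Σ(n=0 to 4) x[n] · ω_5^(1n) where ω_5 = e^(-2πi/5)
= (2)·ω_5^0 + (2)·ω_5^1 + (-1)·ω_5^2 + (-1)·ω_5^3 + (-2)·ω_5^4

X[1] = 3.6180-3.8042i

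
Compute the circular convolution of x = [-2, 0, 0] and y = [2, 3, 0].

(x ⊛ y)[n] = Σ(m=0 to 2) x[m] · y[(n-m) mod 3]

Computing each output sample:
(x ⊛ y)[0] = -4
(x ⊛ y)[1] = -6
(x ⊛ y)[2] = 0

x ⊛ y = [-4, -6, 0]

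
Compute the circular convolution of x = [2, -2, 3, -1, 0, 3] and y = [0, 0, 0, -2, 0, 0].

(x ⊛ y)[n] = Σ(m=0 to 5) x[m] · y[(n-m) mod 6]

Computing each output sample:
(x ⊛ y)[0] = 2
(x ⊛ y)[1] = 0
(x ⊛ y)[2] = -6
(x ⊛ y)[3] = -4
(x ⊛ y)[4] = 4
(x ⊛ y)[5] = -6

x ⊛ y = [2, 0, -6, -4, 4, -6]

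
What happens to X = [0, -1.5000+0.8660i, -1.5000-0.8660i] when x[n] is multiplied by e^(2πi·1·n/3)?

Modulation property: DFT(ω_3^(-1n)·x[n]) = X[(k-1) mod 3], so circularly shift X by 1 positions.

X[k-1] = [-1.5000-0.8660i, 0, -1.5000+0.8660i]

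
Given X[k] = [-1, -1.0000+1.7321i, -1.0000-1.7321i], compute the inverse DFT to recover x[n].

x[n] = (1/3) Σ(k=0 to 2) X[k] · e^(2πikn/3)

Computing each x[n]:
x[0] = -1
x[1] = -1
x[2] = 1

x = [-1, -1, 1]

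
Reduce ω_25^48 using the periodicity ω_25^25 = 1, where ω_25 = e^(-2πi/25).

Since ω_25^25 = 1, powers reduce modulo 25.
48 mod 25 = 23
So ω_25^48 = ω_25^23 = e^(-2πi·23/25)

ω_25^48 = ω_25^23 = 0.8763+0.4818i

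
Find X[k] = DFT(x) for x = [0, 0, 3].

X[k] = Σ(n=0 to 2) x[n] · ω_3^(nk)
where ω_3 = e^(-2πi/3)

Computing each X[k]:
X[0] = 3
X[1] = -1.5000+2.5981i
X[2] = -1.5000-2.5981i

X = [3, -1.5000+2.5981i, -1.5000-2.5981i]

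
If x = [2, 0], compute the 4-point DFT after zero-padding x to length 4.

Original 2-point DFT: [2, 2]
Zero-padded 4-point DFT provides frequency interpolation.

DFT_4([x, 0, ...]) = [2, 2, 2, 2]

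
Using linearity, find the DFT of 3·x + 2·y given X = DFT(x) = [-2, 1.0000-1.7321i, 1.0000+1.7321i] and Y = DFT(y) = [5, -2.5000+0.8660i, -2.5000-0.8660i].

By linearity: DFT(3x + 2y) = 3·DFT(x) + 2·DFT(y)
= 3·[-2, 1.0000-1.7321i, 1.0000+1.7321i] + 2·[5, -2.5000+0.8660i, -2.5000-0.8660i]

Computing element-wise:
Z[0] = 3·(-2) + 2·(5) = 4
Z[1] = 3·(1.0000-1.7321i) + 2·(-2.5000+0.8660i) = -2.0000-3.4643i
Z[2] = 3·(1.0000+1.7321i) + 2·(-2.5000-0.8660i) = -2.0000+3.4643i

DFT(3x + 2y) = 3·X + 2·Y = [4, -2.0000-3.4643i, -2.0000+3.4643i]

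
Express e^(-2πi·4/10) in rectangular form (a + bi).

ω_10^4 = e^(-2πi·4/10)
= cos(-2π·4/10) + i·sin(-2π·4/10)
= cos(-8π/10) + i·sin(-8π/10)

ω_10^4 = cos(-8π/10) + i·sin(-8π/10) = -0.8090-0.5878i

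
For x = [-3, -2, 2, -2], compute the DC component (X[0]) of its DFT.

X[0] = Σ(n=0 to 3) x[n] · ω_4^0 = Σ x[n]
= (-3) + (-2) + (2) + (-2)

X[0] = -5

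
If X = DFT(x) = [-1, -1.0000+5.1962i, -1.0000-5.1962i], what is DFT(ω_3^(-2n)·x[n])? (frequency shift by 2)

Modulation property: DFT(ω_3^(-2n)·x[n]) = X[(k-2) mod 3], so circularly shift X by 2 positions.

X[k-2] = [-1.0000+5.1962i, -1.0000-5.1962i, -1]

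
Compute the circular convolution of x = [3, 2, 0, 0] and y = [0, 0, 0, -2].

(x ⊛ y)[n] = Σ(m=0 to 3) x[m] · y[(n-m) mod 4]

Computing each output sample:
(x ⊛ y)[0] = -4
(x ⊛ y)[1] = 0
(x ⊛ y)[2] = 0
(x ⊛ y)[3] = -6

x ⊛ y = [-4, 0, 0, -6]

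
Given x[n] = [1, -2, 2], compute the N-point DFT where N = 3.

X[k] = Σ(n=0 to 2) x[n] · ω_3^(nk)
where ω_3 = e^(-2πi/3)

Computing each X[k]:
X[0] = 1
X[1] = 1.0000+3.4641i
X[2] = 1.0000-3.4641i

X = [1, 1.0000+3.4641i, 1.0000-3.4641i]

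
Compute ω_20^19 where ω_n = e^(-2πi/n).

ω_20^19 = e^(-2πi·19/20)
= cos(-2π·19/20) + i·sin(-2π·19/20)
= cos(-38π/20) + i·sin(-38π/20)

ω_20^19 = cos(-38π/20) + i·sin(-38π/20) = 0.9511+0.3090i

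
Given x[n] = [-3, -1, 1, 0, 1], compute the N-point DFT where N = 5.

X[k] = Σ(n=0 to 4) x[n] · ω_5^(nk)
where ω_5 = e^(-2πi/5)

Computing each X[k]:
X[0] = -2
X[1] = -3.8090+1.3143i
X[2] = -2.6910+2.1266i
X[3] = -2.6910-2.1266i
X[4] = -3.8090-1.3143i

X = [-2, -3.8090+1.3143i, -2.6910+2.1266i, -2.6910-2.1266i, -3.8090-1.3143i]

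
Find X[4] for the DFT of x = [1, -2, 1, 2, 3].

X[4] = Σ(n=0 to 4) x[n] · ω_5^(4n) where ω_5 = e^(-2πi/5)
= (1)·ω_5^0 + (-2)·ω_5^4 + (1)·ω_5^8 + (2)·ω_5^12 + (3)·ω_5^16

X[4] = -1.1180-5.3431i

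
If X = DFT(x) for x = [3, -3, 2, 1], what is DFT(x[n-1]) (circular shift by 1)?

Time shift by 1: X_shifted[k] = ω_4^(1k) · X[k]
Shifted x = [1, 3, -3, 2]

DFT(x[n-1]) = [3, 4-1i, -7, 4+1i]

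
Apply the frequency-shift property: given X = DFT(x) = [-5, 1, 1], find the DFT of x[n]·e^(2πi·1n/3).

Modulation property: DFT(ω_3^(-1n)·x[n]) = X[(k-1) mod 3], so circularly shift X by 1 positions.

X[k-1] = [1, -5, 1]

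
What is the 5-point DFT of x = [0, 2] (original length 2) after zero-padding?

Original 2-point DFT: [2, -2]
Zero-padded 5-point DFT provides frequency interpolation.

DFT_5([x, 0, ...]) = [2, 0.6180-1.9021i, -1.6180-1.1756i, -1.6180+1.1756i, 0.6180+1.9021i]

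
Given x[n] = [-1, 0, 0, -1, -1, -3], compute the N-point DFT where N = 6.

X[k] = Σ(n=0 to 5) x[n] · ω_6^(nk)
where ω_6 = e^(-2πi/6)

Computing each X[k]:
X[0] = -6
X[1] = -1.0000-3.4641i
X[2] = -1.7321i
X[3] = 2
X[4] = 1.7321i
X[5] = -1.0000+3.4641i

X = [-6, -1.0000-3.4641i, -1.7321i, 2, 1.7321i, -1.0000+3.4641i]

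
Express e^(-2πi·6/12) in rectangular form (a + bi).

ω_12^6 = e^(-2πi·6/12)
= cos(-2π·6/12) + i·sin(-2π·6/12)
= cos(-12π/12) + i·sin(-12π/12)

ω_12^6 = cos(-12π/12) + i·sin(-12π/12) = -1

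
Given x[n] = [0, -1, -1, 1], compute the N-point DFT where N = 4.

X[k] = Σ(n=0 to 3) x[n] · ω_4^(nk)
where ω_4 = e^(-2πi/4)

Computing each X[k]:
X[0] = -1
X[1] = 1+2i
X[2] = -1
X[3] = 1-2i

X = [-1, 1+2i, -1, 1-2i]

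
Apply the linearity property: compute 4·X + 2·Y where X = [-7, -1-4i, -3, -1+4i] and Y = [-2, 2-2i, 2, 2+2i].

By linearity: DFT(4x + 2y) = 4·DFT(x) + 2·DFT(y)
= 4·[-7, -1-4i, -3, -1+4i] + 2·[-2, 2-2i, 2, 2+2i]

Computing element-wise:
Z[0] = 4·(-7) + 2·(-2) = -32
Z[1] = 4·(-1-4i) + 2·(2-2i) = -20i
Z[2] = 4·(-3) + 2·(2) = -8
Z[3] = 4·(-1+4i) + 2·(2+2i) = 20i

DFT(4x + 2y) = 4·X + 2·Y = [-32, -20i, -8, 20i]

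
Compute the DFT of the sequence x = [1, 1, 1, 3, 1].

X[k] = Σ(n=0 to 4) x[n] · ω_5^(nk)
where ω_5 = e^(-2πi/5)

Computing each X[k]:
X[0] = 7
X[1] = -1.6180+1.1756i
X[2] = 0.6180-1.9021i
X[3] = 0.6180+1.9021i
X[4] = -1.6180-1.1756i

X = [7, -1.6180+1.1756i, 0.6180-1.9021i, 0.6180+1.9021i, -1.6180-1.1756i]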